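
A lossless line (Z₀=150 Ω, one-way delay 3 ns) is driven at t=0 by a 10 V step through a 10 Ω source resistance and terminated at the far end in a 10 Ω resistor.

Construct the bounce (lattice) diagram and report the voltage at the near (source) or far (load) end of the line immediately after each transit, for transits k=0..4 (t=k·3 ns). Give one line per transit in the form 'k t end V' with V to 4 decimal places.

0 0 source 9.3750
1 3 load 1.1719
2 6 source 8.3496
3 9 load 2.0691
4 12 source 7.5645

Γ_L=-0.875000, Γ_S=-0.875000; launch V₁=10·150/160=9.375000
k=0 src: V=9.3750
k=1 load: inc=9.375000, refl=9.375000·-0.875000=-8.2031; V=0.000000+9.375000+-8.203125=1.1719
k=2 src: inc=-8.203125, refl=-8.203125·-0.875000=7.1777; V=9.375000+-8.203125+7.177734=8.3496
k=3 load: inc=7.177734, refl=7.177734·-0.875000=-6.2805; V=1.171875+7.177734+-6.280518=2.0691
k=4 src: inc=-6.280518, refl=-6.280518·-0.875000=5.4955; V=8.349609+-6.280518+5.495453=7.5645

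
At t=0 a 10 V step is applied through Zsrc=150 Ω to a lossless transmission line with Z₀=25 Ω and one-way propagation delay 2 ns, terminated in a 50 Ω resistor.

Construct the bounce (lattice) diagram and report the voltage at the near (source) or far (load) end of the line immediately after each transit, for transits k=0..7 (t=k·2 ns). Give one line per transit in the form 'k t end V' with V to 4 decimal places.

Γ_L=0.333333, Γ_S=0.714286; launch V₁=10·25/175=1.428571
k=0 src: V=1.4286
k=1 load: inc=1.428571, refl=1.428571·0.333333=0.4762; V=0.000000+1.428571+0.476190=1.9048
k=2 src: inc=0.476190, refl=0.476190·0.714286=0.3401; V=1.428571+0.476190+0.340136=2.2449
k=3 load: inc=0.340136, refl=0.340136·0.333333=0.1134; V=1.904762+0.340136+0.113379=2.3583
k=4 src: inc=0.113379, refl=0.113379·0.714286=0.0810; V=2.244898+0.113379+0.080985=2.4393
k=5 load: inc=0.080985, refl=0.080985·0.333333=0.0270; V=2.358277+0.080985+0.026995=2.4663
k=6 src: inc=0.026995, refl=0.026995·0.714286=0.0193; V=2.439261+0.026995+0.019282=2.4855
k=7 load: inc=0.019282, refl=0.019282·0.333333=0.0064; V=2.466256+0.019282+0.006427=2.4920

0 0 source 1.4286
1 2 load 1.9048
2 4 source 2.2449
3 6 load 2.3583
4 8 source 2.4393
5 10 load 2.4663
6 12 source 2.4855
7 14 load 2.4920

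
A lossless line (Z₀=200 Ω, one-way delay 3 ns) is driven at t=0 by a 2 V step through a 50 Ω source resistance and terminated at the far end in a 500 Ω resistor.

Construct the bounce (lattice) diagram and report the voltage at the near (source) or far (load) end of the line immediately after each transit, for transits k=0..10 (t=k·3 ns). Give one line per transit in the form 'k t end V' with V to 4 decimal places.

Γ_L=0.428571, Γ_S=-0.600000; launch V₁=2·200/250=1.600000
k=0 src: V=1.6000
k=1 load: inc=1.600000, refl=1.600000·0.428571=0.6857; V=0.000000+1.600000+0.685714=2.2857
k=2 src: inc=0.685714, refl=0.685714·-0.600000=-0.4114; V=1.600000+0.685714+-0.411429=1.8743
k=3 load: inc=-0.411429, refl=-0.411429·0.428571=-0.1763; V=2.285714+-0.411429+-0.176327=1.6980
k=4 src: inc=-0.176327, refl=-0.176327·-0.600000=0.1058; V=1.874286+-0.176327+0.105796=1.8038
k=5 load: inc=0.105796, refl=0.105796·0.428571=0.0453; V=1.697959+0.105796+0.045341=1.8491
k=6 src: inc=0.045341, refl=0.045341·-0.600000=-0.0272; V=1.803755+0.045341+-0.027205=1.8219
k=7 load: inc=-0.027205, refl=-0.027205·0.428571=-0.0117; V=1.849096+-0.027205+-0.011659=1.8102
k=8 src: inc=-0.011659, refl=-0.011659·-0.600000=0.0070; V=1.821892+-0.011659+0.006995=1.8172
k=9 load: inc=0.006995, refl=0.006995·0.428571=0.0030; V=1.810232+0.006995+0.002998=1.8202
k=10 src: inc=0.002998, refl=0.002998·-0.600000=-0.0018; V=1.817228+0.002998+-0.001799=1.8184

0 0 source 1.6000
1 3 load 2.2857
2 6 source 1.8743
3 9 load 1.6980
4 12 source 1.8038
5 15 load 1.8491
6 18 source 1.8219
7 21 load 1.8102
8 24 source 1.8172
9 27 load 1.8202
10 30 source 1.8184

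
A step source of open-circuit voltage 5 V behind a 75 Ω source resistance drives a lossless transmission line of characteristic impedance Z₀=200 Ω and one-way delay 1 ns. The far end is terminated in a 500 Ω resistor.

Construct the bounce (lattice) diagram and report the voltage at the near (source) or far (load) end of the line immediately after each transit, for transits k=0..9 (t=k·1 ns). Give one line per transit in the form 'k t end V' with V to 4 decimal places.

Γ_L=0.428571, Γ_S=-0.454545; launch V₁=5·200/275=3.636364
k=0 src: V=3.6364
k=1 load: inc=3.636364, refl=3.636364·0.428571=1.5584; V=0.000000+3.636364+1.558442=5.1948
k=2 src: inc=1.558442, refl=1.558442·-0.454545=-0.7084; V=3.636364+1.558442+-0.708383=4.4864
k=3 load: inc=-0.708383, refl=-0.708383·0.428571=-0.3036; V=5.194805+-0.708383+-0.303593=4.1828
k=4 src: inc=-0.303593, refl=-0.303593·-0.454545=0.1380; V=4.486423+-0.303593+0.137997=4.3208
k=5 load: inc=0.137997, refl=0.137997·0.428571=0.0591; V=4.182830+0.137997+0.059141=4.3800
k=6 src: inc=0.059141, refl=0.059141·-0.454545=-0.0269; V=4.320827+0.059141+-0.026882=4.3531
k=7 load: inc=-0.026882, refl=-0.026882·0.428571=-0.0115; V=4.379968+-0.026882+-0.011521=4.3416
k=8 src: inc=-0.011521, refl=-0.011521·-0.454545=0.0052; V=4.353086+-0.011521+0.005237=4.3468
k=9 load: inc=0.005237, refl=0.005237·0.428571=0.0022; V=4.341565+0.005237+0.002244=4.3490

0 0 source 3.6364
1 1 load 5.1948
2 2 source 4.4864
3 3 load 4.1828
4 4 source 4.3208
5 5 load 4.3800
6 6 source 4.3531
7 7 load 4.3416
8 8 source 4.3468
9 9 load 4.3490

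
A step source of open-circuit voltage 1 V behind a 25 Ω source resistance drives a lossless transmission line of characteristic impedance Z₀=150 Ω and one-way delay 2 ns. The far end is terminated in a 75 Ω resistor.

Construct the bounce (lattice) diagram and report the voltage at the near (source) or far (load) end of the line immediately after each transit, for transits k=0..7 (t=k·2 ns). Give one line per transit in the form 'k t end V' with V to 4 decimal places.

Γ_L=-0.333333, Γ_S=-0.714286; launch V₁=1·150/175=0.857143
k=0 src: V=0.8571
k=1 load: inc=0.857143, refl=0.857143·-0.333333=-0.2857; V=0.000000+0.857143+-0.285714=0.5714
k=2 src: inc=-0.285714, refl=-0.285714·-0.714286=0.2041; V=0.857143+-0.285714+0.204082=0.7755
k=3 load: inc=0.204082, refl=0.204082·-0.333333=-0.0680; V=0.571429+0.204082+-0.068027=0.7075
k=4 src: inc=-0.068027, refl=-0.068027·-0.714286=0.0486; V=0.775510+-0.068027+0.048591=0.7561
k=5 load: inc=0.048591, refl=0.048591·-0.333333=-0.0162; V=0.707483+0.048591+-0.016197=0.7399
k=6 src: inc=-0.016197, refl=-0.016197·-0.714286=0.0116; V=0.756074+-0.016197+0.011569=0.7514
k=7 load: inc=0.011569, refl=0.011569·-0.333333=-0.0039; V=0.739877+0.011569+-0.003856=0.7476

0 0 source 0.8571
1 2 load 0.5714
2 4 source 0.7755
3 6 load 0.7075
4 8 source 0.7561
5 10 load 0.7399
6 12 source 0.7514
7 14 load 0.7476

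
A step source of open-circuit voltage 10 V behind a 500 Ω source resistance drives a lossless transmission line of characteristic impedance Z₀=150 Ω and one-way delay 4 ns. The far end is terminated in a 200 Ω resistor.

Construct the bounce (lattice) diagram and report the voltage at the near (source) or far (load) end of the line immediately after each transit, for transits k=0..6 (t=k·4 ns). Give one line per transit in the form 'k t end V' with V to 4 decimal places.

0 0 source 2.3077
1 4 load 2.6374
2 8 source 2.8149
3 12 load 2.8402
4 16 source 2.8539
5 20 load 2.8558
6 24 source 2.8569

Γ_L=0.142857, Γ_S=0.538462; launch V₁=10·150/650=2.307692
k=0 src: V=2.3077
k=1 load: inc=2.307692, refl=2.307692·0.142857=0.3297; V=0.000000+2.307692+0.329670=2.6374
k=2 src: inc=0.329670, refl=0.329670·0.538462=0.1775; V=2.307692+0.329670+0.177515=2.8149
k=3 load: inc=0.177515, refl=0.177515·0.142857=0.0254; V=2.637363+0.177515+0.025359=2.8402
k=4 src: inc=0.025359, refl=0.025359·0.538462=0.0137; V=2.814877+0.025359+0.013655=2.8539
k=5 load: inc=0.013655, refl=0.013655·0.142857=0.0020; V=2.840237+0.013655+0.001951=2.8558
k=6 src: inc=0.001951, refl=0.001951·0.538462=0.0011; V=2.853892+0.001951+0.001050=2.8569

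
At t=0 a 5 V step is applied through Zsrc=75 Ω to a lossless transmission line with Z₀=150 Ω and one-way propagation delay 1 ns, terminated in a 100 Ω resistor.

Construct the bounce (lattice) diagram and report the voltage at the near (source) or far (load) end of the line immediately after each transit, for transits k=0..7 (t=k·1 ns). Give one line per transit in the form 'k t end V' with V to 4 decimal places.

Γ_L=-0.200000, Γ_S=-0.333333; launch V₁=5·150/225=3.333333
k=0 src: V=3.3333
k=1 load: inc=3.333333, refl=3.333333·-0.200000=-0.6667; V=0.000000+3.333333+-0.666667=2.6667
k=2 src: inc=-0.666667, refl=-0.666667·-0.333333=0.2222; V=3.333333+-0.666667+0.222222=2.8889
k=3 load: inc=0.222222, refl=0.222222·-0.200000=-0.0444; V=2.666667+0.222222+-0.044444=2.8444
k=4 src: inc=-0.044444, refl=-0.044444·-0.333333=0.0148; V=2.888889+-0.044444+0.014815=2.8593
k=5 load: inc=0.014815, refl=0.014815·-0.200000=-0.0030; V=2.844444+0.014815+-0.002963=2.8563
k=6 src: inc=-0.002963, refl=-0.002963·-0.333333=0.0010; V=2.859259+-0.002963+0.000988=2.8573
k=7 load: inc=0.000988, refl=0.000988·-0.200000=-0.0002; V=2.856296+0.000988+-0.000198=2.8571

0 0 source 3.3333
1 1 load 2.6667
2 2 source 2.8889
3 3 load 2.8444
4 4 source 2.8593
5 5 load 2.8563
6 6 source 2.8573
7 7 load 2.8571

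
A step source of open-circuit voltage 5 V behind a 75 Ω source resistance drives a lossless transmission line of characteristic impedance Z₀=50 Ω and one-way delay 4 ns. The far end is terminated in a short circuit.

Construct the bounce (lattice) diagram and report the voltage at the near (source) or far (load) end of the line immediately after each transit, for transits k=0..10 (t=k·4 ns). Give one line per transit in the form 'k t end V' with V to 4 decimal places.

0 0 source 2.0000
1 4 load 0.0000
2 8 source -0.4000
3 12 load 0.0000
4 16 source 0.0800
5 20 load 0.0000
6 24 source -0.0160
7 28 load 0.0000
8 32 source 0.0032
9 36 load 0.0000
10 40 source -0.0006

Γ_L=-1.000000, Γ_S=0.200000; launch V₁=5·50/125=2.000000
k=0 src: V=2.0000
k=1 load: inc=2.000000, refl=2.000000·-1.000000=-2.0000; V=0.000000+2.000000+-2.000000=0.0000
k=2 src: inc=-2.000000, refl=-2.000000·0.200000=-0.4000; V=2.000000+-2.000000+-0.400000=-0.4000
k=3 load: inc=-0.400000, refl=-0.400000·-1.000000=0.4000; V=0.000000+-0.400000+0.400000=0.0000
k=4 src: inc=0.400000, refl=0.400000·0.200000=0.0800; V=-0.400000+0.400000+0.080000=0.0800
k=5 load: inc=0.080000, refl=0.080000·-1.000000=-0.0800; V=0.000000+0.080000+-0.080000=0.0000
k=6 src: inc=-0.080000, refl=-0.080000·0.200000=-0.0160; V=0.080000+-0.080000+-0.016000=-0.0160
k=7 load: inc=-0.016000, refl=-0.016000·-1.000000=0.0160; V=0.000000+-0.016000+0.016000=0.0000
k=8 src: inc=0.016000, refl=0.016000·0.200000=0.0032; V=-0.016000+0.016000+0.003200=0.0032
k=9 load: inc=0.003200, refl=0.003200·-1.000000=-0.0032; V=0.000000+0.003200+-0.003200=0.0000
k=10 src: inc=-0.003200, refl=-0.003200·0.200000=-0.0006; V=0.003200+-0.003200+-0.000640=-0.0006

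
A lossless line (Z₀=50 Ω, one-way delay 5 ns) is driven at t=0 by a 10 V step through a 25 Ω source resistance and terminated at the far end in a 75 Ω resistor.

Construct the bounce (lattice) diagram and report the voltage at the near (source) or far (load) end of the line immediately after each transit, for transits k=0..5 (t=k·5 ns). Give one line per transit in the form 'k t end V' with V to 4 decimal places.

0 0 source 6.6667
1 5 load 8.0000
2 10 source 7.5556
3 15 load 7.4667
4 20 source 7.4963
5 25 load 7.5022

Γ_L=0.200000, Γ_S=-0.333333; launch V₁=10·50/75=6.666667
k=0 src: V=6.6667
k=1 load: inc=6.666667, refl=6.666667·0.200000=1.3333; V=0.000000+6.666667+1.333333=8.0000
k=2 src: inc=1.333333, refl=1.333333·-0.333333=-0.4444; V=6.666667+1.333333+-0.444444=7.5556
k=3 load: inc=-0.444444, refl=-0.444444·0.200000=-0.0889; V=8.000000+-0.444444+-0.088889=7.4667
k=4 src: inc=-0.088889, refl=-0.088889·-0.333333=0.0296; V=7.555556+-0.088889+0.029630=7.4963
k=5 load: inc=0.029630, refl=0.029630·0.200000=0.0059; V=7.466667+0.029630+0.005926=7.5022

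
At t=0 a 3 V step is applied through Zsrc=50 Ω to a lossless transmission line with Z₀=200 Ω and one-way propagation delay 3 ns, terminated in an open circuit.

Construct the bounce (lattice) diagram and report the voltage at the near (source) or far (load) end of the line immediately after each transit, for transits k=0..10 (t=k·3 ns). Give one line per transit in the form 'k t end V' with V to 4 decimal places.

Γ_L=1.000000, Γ_S=-0.600000; launch V₁=3·200/250=2.400000
k=0 src: V=2.4000
k=1 load: inc=2.400000, refl=2.400000·1.000000=2.4000; V=0.000000+2.400000+2.400000=4.8000
k=2 src: inc=2.400000, refl=2.400000·-0.600000=-1.4400; V=2.400000+2.400000+-1.440000=3.3600
k=3 load: inc=-1.440000, refl=-1.440000·1.000000=-1.4400; V=4.800000+-1.440000+-1.440000=1.9200
k=4 src: inc=-1.440000, refl=-1.440000·-0.600000=0.8640; V=3.360000+-1.440000+0.864000=2.7840
k=5 load: inc=0.864000, refl=0.864000·1.000000=0.8640; V=1.920000+0.864000+0.864000=3.6480
k=6 src: inc=0.864000, refl=0.864000·-0.600000=-0.5184; V=2.784000+0.864000+-0.518400=3.1296
k=7 load: inc=-0.518400, refl=-0.518400·1.000000=-0.5184; V=3.648000+-0.518400+-0.518400=2.6112
k=8 src: inc=-0.518400, refl=-0.518400·-0.600000=0.3110; V=3.129600+-0.518400+0.311040=2.9222
k=9 load: inc=0.311040, refl=0.311040·1.000000=0.3110; V=2.611200+0.311040+0.311040=3.2333
k=10 src: inc=0.311040, refl=0.311040·-0.600000=-0.1866; V=2.922240+0.311040+-0.186624=3.0467

0 0 source 2.4000
1 3 load 4.8000
2 6 source 3.3600
3 9 load 1.9200
4 12 source 2.7840
5 15 load 3.6480
6 18 source 3.1296
7 21 load 2.6112
8 24 source 2.9222
9 27 load 3.2333
10 30 source 3.0467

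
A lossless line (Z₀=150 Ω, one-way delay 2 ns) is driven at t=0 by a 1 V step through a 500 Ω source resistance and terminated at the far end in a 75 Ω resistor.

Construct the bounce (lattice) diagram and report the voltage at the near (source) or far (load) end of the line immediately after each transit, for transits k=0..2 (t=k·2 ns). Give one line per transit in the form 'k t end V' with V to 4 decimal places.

Γ_L=-0.333333, Γ_S=0.538462; launch V₁=1·150/650=0.230769
k=0 src: V=0.2308
k=1 load: inc=0.230769, refl=0.230769·-0.333333=-0.0769; V=0.000000+0.230769+-0.076923=0.1538
k=2 src: inc=-0.076923, refl=-0.076923·0.538462=-0.0414; V=0.230769+-0.076923+-0.041420=0.1124

0 0 source 0.2308
1 2 load 0.1538
2 4 source 0.1124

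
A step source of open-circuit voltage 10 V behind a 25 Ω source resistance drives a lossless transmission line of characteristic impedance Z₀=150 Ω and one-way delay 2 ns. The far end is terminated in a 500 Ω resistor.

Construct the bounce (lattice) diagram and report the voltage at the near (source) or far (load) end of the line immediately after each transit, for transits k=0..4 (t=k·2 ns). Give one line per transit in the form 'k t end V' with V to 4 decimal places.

0 0 source 8.5714
1 2 load 13.1868
2 4 source 9.8901
3 6 load 8.1150
4 8 source 9.3829

Γ_L=0.538462, Γ_S=-0.714286; launch V₁=10·150/175=8.571429
k=0 src: V=8.5714
k=1 load: inc=8.571429, refl=8.571429·0.538462=4.6154; V=0.000000+8.571429+4.615385=13.1868
k=2 src: inc=4.615385, refl=4.615385·-0.714286=-3.2967; V=8.571429+4.615385+-3.296703=9.8901
k=3 load: inc=-3.296703, refl=-3.296703·0.538462=-1.7751; V=13.186813+-3.296703+-1.775148=8.1150
k=4 src: inc=-1.775148, refl=-1.775148·-0.714286=1.2680; V=9.890110+-1.775148+1.267963=9.3829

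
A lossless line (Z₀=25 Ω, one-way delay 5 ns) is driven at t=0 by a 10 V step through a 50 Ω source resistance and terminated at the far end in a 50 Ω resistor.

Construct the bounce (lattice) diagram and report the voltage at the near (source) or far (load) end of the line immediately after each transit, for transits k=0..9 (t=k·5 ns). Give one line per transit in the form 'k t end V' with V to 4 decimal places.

Γ_L=0.333333, Γ_S=0.333333; launch V₁=10·25/75=3.333333
k=0 src: V=3.3333
k=1 load: inc=3.333333, refl=3.333333·0.333333=1.1111; V=0.000000+3.333333+1.111111=4.4444
k=2 src: inc=1.111111, refl=1.111111·0.333333=0.3704; V=3.333333+1.111111+0.370370=4.8148
k=3 load: inc=0.370370, refl=0.370370·0.333333=0.1235; V=4.444444+0.370370+0.123457=4.9383
k=4 src: inc=0.123457, refl=0.123457·0.333333=0.0412; V=4.814815+0.123457+0.041152=4.9794
k=5 load: inc=0.041152, refl=0.041152·0.333333=0.0137; V=4.938272+0.041152+0.013717=4.9931
k=6 src: inc=0.013717, refl=0.013717·0.333333=0.0046; V=4.979424+0.013717+0.004572=4.9977
k=7 load: inc=0.004572, refl=0.004572·0.333333=0.0015; V=4.993141+0.004572+0.001524=4.9992
k=8 src: inc=0.001524, refl=0.001524·0.333333=0.0005; V=4.997714+0.001524+0.000508=4.9997
k=9 load: inc=0.000508, refl=0.000508·0.333333=0.0002; V=4.999238+0.000508+0.000169=4.9999

0 0 source 3.3333
1 5 load 4.4444
2 10 source 4.8148
3 15 load 4.9383
4 20 source 4.9794
5 25 load 4.9931
6 30 source 4.9977
7 35 load 4.9992
8 40 source 4.9997
9 45 load 4.9999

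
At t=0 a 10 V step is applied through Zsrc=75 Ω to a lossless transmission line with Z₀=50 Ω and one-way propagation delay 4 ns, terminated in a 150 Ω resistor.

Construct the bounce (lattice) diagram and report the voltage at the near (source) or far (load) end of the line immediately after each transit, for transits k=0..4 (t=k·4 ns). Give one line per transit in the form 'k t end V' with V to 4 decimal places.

0 0 source 4.0000
1 4 load 6.0000
2 8 source 6.4000
3 12 load 6.6000
4 16 source 6.6400

Γ_L=0.500000, Γ_S=0.200000; launch V₁=10·50/125=4.000000
k=0 src: V=4.0000
k=1 load: inc=4.000000, refl=4.000000·0.500000=2.0000; V=0.000000+4.000000+2.000000=6.0000
k=2 src: inc=2.000000, refl=2.000000·0.200000=0.4000; V=4.000000+2.000000+0.400000=6.4000
k=3 load: inc=0.400000, refl=0.400000·0.500000=0.2000; V=6.000000+0.400000+0.200000=6.6000
k=4 src: inc=0.200000, refl=0.200000·0.200000=0.0400; V=6.400000+0.200000+0.040000=6.6400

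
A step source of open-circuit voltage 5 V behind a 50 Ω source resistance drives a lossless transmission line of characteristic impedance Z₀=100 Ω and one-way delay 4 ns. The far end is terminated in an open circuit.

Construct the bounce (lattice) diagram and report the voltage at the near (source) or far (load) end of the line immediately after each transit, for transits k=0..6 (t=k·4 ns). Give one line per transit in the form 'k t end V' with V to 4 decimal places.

Γ_L=1.000000, Γ_S=-0.333333; launch V₁=5·100/150=3.333333
k=0 src: V=3.3333
k=1 load: inc=3.333333, refl=3.333333·1.000000=3.3333; V=0.000000+3.333333+3.333333=6.6667
k=2 src: inc=3.333333, refl=3.333333·-0.333333=-1.1111; V=3.333333+3.333333+-1.111111=5.5556
k=3 load: inc=-1.111111, refl=-1.111111·1.000000=-1.1111; V=6.666667+-1.111111+-1.111111=4.4444
k=4 src: inc=-1.111111, refl=-1.111111·-0.333333=0.3704; V=5.555556+-1.111111+0.370370=4.8148
k=5 load: inc=0.370370, refl=0.370370·1.000000=0.3704; V=4.444444+0.370370+0.370370=5.1852
k=6 src: inc=0.370370, refl=0.370370·-0.333333=-0.1235; V=4.814815+0.370370+-0.123457=5.0617

0 0 source 3.3333
1 4 load 6.6667
2 8 source 5.5556
3 12 load 4.4444
4 16 source 4.8148
5 20 load 5.1852
6 24 source 5.0617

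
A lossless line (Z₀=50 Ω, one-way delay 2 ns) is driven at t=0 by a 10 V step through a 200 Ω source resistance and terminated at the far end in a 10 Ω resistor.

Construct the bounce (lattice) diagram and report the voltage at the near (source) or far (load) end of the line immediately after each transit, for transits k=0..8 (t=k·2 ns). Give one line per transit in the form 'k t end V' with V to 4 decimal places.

0 0 source 2.0000
1 2 load 0.6667
2 4 source -0.1333
3 6 load 0.4000
4 8 source 0.7200
5 10 load 0.5067
6 12 source 0.3787
7 14 load 0.4640
8 16 source 0.5152

Γ_L=-0.666667, Γ_S=0.600000; launch V₁=10·50/250=2.000000
k=0 src: V=2.0000
k=1 load: inc=2.000000, refl=2.000000·-0.666667=-1.3333; V=0.000000+2.000000+-1.333333=0.6667
k=2 src: inc=-1.333333, refl=-1.333333·0.600000=-0.8000; V=2.000000+-1.333333+-0.800000=-0.1333
k=3 load: inc=-0.800000, refl=-0.800000·-0.666667=0.5333; V=0.666667+-0.800000+0.533333=0.4000
k=4 src: inc=0.533333, refl=0.533333·0.600000=0.3200; V=-0.133333+0.533333+0.320000=0.7200
k=5 load: inc=0.320000, refl=0.320000·-0.666667=-0.2133; V=0.400000+0.320000+-0.213333=0.5067
k=6 src: inc=-0.213333, refl=-0.213333·0.600000=-0.1280; V=0.720000+-0.213333+-0.128000=0.3787
k=7 load: inc=-0.128000, refl=-0.128000·-0.666667=0.0853; V=0.506667+-0.128000+0.085333=0.4640
k=8 src: inc=0.085333, refl=0.085333·0.600000=0.0512; V=0.378667+0.085333+0.051200=0.5152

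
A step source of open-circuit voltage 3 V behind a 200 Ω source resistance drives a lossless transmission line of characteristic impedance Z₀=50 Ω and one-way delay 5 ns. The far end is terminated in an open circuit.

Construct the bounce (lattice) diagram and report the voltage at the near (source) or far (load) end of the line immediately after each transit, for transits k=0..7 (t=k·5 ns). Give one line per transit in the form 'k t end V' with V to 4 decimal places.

Γ_L=1.000000, Γ_S=0.600000; launch V₁=3·50/250=0.600000
k=0 src: V=0.6000
k=1 load: inc=0.600000, refl=0.600000·1.000000=0.6000; V=0.000000+0.600000+0.600000=1.2000
k=2 src: inc=0.600000, refl=0.600000·0.600000=0.3600; V=0.600000+0.600000+0.360000=1.5600
k=3 load: inc=0.360000, refl=0.360000·1.000000=0.3600; V=1.200000+0.360000+0.360000=1.9200
k=4 src: inc=0.360000, refl=0.360000·0.600000=0.2160; V=1.560000+0.360000+0.216000=2.1360
k=5 load: inc=0.216000, refl=0.216000·1.000000=0.2160; V=1.920000+0.216000+0.216000=2.3520
k=6 src: inc=0.216000, refl=0.216000·0.600000=0.1296; V=2.136000+0.216000+0.129600=2.4816
k=7 load: inc=0.129600, refl=0.129600·1.000000=0.1296; V=2.352000+0.129600+0.129600=2.6112

0 0 source 0.6000
1 5 load 1.2000
2 10 source 1.5600
3 15 load 1.9200
4 20 source 2.1360
5 25 load 2.3520
6 30 source 2.4816
7 35 load 2.6112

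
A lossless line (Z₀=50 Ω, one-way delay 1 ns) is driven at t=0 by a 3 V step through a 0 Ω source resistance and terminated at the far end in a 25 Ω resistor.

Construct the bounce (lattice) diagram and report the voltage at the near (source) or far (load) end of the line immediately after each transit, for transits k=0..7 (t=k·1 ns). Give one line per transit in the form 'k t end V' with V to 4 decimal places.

Γ_L=-0.333333, Γ_S=-1.000000; launch V₁=3·50/50=3.000000
k=0 src: V=3.0000
k=1 load: inc=3.000000, refl=3.000000·-0.333333=-1.0000; V=0.000000+3.000000+-1.000000=2.0000
k=2 src: inc=-1.000000, refl=-1.000000·-1.000000=1.0000; V=3.000000+-1.000000+1.000000=3.0000
k=3 load: inc=1.000000, refl=1.000000·-0.333333=-0.3333; V=2.000000+1.000000+-0.333333=2.6667
k=4 src: inc=-0.333333, refl=-0.333333·-1.000000=0.3333; V=3.000000+-0.333333+0.333333=3.0000
k=5 load: inc=0.333333, refl=0.333333·-0.333333=-0.1111; V=2.666667+0.333333+-0.111111=2.8889
k=6 src: inc=-0.111111, refl=-0.111111·-1.000000=0.1111; V=3.000000+-0.111111+0.111111=3.0000
k=7 load: inc=0.111111, refl=0.111111·-0.333333=-0.0370; V=2.888889+0.111111+-0.037037=2.9630

0 0 source 3.0000
1 1 load 2.0000
2 2 source 3.0000
3 3 load 2.6667
4 4 source 3.0000
5 5 load 2.8889
6 6 source 3.0000
7 7 load 2.9630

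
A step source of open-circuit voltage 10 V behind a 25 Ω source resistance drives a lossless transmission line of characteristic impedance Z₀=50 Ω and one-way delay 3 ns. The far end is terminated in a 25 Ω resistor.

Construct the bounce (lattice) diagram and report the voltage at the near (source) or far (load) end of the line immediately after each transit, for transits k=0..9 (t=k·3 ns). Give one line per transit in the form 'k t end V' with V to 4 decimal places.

0 0 source 6.6667
1 3 load 4.4444
2 6 source 5.1852
3 9 load 4.9383
4 12 source 5.0206
5 15 load 4.9931
6 18 source 5.0023
7 21 load 4.9992
8 24 source 5.0003
9 27 load 4.9999

Γ_L=-0.333333, Γ_S=-0.333333; launch V₁=10·50/75=6.666667
k=0 src: V=6.6667
k=1 load: inc=6.666667, refl=6.666667·-0.333333=-2.2222; V=0.000000+6.666667+-2.222222=4.4444
k=2 src: inc=-2.222222, refl=-2.222222·-0.333333=0.7407; V=6.666667+-2.222222+0.740741=5.1852
k=3 load: inc=0.740741, refl=0.740741·-0.333333=-0.2469; V=4.444444+0.740741+-0.246914=4.9383
k=4 src: inc=-0.246914, refl=-0.246914·-0.333333=0.0823; V=5.185185+-0.246914+0.082305=5.0206
k=5 load: inc=0.082305, refl=0.082305·-0.333333=-0.0274; V=4.938272+0.082305+-0.027435=4.9931
k=6 src: inc=-0.027435, refl=-0.027435·-0.333333=0.0091; V=5.020576+-0.027435+0.009145=5.0023
k=7 load: inc=0.009145, refl=0.009145·-0.333333=-0.0030; V=4.993141+0.009145+-0.003048=4.9992
k=8 src: inc=-0.003048, refl=-0.003048·-0.333333=0.0010; V=5.002286+-0.003048+0.001016=5.0003
k=9 load: inc=0.001016, refl=0.001016·-0.333333=-0.0003; V=4.999238+0.001016+-0.000339=4.9999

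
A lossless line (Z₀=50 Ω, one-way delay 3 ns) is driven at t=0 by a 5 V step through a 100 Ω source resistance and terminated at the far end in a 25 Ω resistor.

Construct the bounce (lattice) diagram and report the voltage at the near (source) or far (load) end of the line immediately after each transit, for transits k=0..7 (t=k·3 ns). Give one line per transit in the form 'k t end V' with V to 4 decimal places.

0 0 source 1.6667
1 3 load 1.1111
2 6 source 0.9259
3 9 load 0.9877
4 12 source 1.0082
5 15 load 1.0014
6 18 source 0.9991
7 21 load 0.9998

Γ_L=-0.333333, Γ_S=0.333333; launch V₁=5·50/150=1.666667
k=0 src: V=1.6667
k=1 load: inc=1.666667, refl=1.666667·-0.333333=-0.5556; V=0.000000+1.666667+-0.555556=1.1111
k=2 src: inc=-0.555556, refl=-0.555556·0.333333=-0.1852; V=1.666667+-0.555556+-0.185185=0.9259
k=3 load: inc=-0.185185, refl=-0.185185·-0.333333=0.0617; V=1.111111+-0.185185+0.061728=0.9877
k=4 src: inc=0.061728, refl=0.061728·0.333333=0.0206; V=0.925926+0.061728+0.020576=1.0082
k=5 load: inc=0.020576, refl=0.020576·-0.333333=-0.0069; V=0.987654+0.020576+-0.006859=1.0014
k=6 src: inc=-0.006859, refl=-0.006859·0.333333=-0.0023; V=1.008230+-0.006859+-0.002286=0.9991
k=7 load: inc=-0.002286, refl=-0.002286·-0.333333=0.0008; V=1.001372+-0.002286+0.000762=0.9998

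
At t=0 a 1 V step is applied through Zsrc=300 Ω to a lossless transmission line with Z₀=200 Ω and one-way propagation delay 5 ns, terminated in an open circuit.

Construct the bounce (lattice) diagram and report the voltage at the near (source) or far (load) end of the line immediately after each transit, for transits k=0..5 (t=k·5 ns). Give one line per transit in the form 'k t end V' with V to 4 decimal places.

Γ_L=1.000000, Γ_S=0.200000; launch V₁=1·200/500=0.400000
k=0 src: V=0.4000
k=1 load: inc=0.400000, refl=0.400000·1.000000=0.4000; V=0.000000+0.400000+0.400000=0.8000
k=2 src: inc=0.400000, refl=0.400000·0.200000=0.0800; V=0.400000+0.400000+0.080000=0.8800
k=3 load: inc=0.080000, refl=0.080000·1.000000=0.0800; V=0.800000+0.080000+0.080000=0.9600
k=4 src: inc=0.080000, refl=0.080000·0.200000=0.0160; V=0.880000+0.080000+0.016000=0.9760
k=5 load: inc=0.016000, refl=0.016000·1.000000=0.0160; V=0.960000+0.016000+0.016000=0.9920

0 0 source 0.4000
1 5 load 0.8000
2 10 source 0.8800
3 15 load 0.9600
4 20 source 0.9760
5 25 load 0.9920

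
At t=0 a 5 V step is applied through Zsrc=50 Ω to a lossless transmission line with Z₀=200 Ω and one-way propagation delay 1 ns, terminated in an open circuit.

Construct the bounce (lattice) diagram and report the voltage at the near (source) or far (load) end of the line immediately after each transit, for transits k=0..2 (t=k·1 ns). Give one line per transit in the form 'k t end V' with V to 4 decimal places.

0 0 source 4.0000
1 1 load 8.0000
2 2 source 5.6000

Γ_L=1.000000, Γ_S=-0.600000; launch V₁=5·200/250=4.000000
k=0 src: V=4.0000
k=1 load: inc=4.000000, refl=4.000000·1.000000=4.0000; V=0.000000+4.000000+4.000000=8.0000
k=2 src: inc=4.000000, refl=4.000000·-0.600000=-2.4000; V=4.000000+4.000000+-2.400000=5.6000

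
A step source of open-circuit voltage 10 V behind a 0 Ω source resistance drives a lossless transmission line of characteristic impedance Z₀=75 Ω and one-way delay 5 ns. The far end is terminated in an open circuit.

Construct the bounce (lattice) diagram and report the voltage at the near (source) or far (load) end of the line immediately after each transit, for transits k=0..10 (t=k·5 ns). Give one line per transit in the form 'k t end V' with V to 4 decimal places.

Γ_L=1.000000, Γ_S=-1.000000; launch V₁=10·75/75=10.000000
k=0 src: V=10.0000
k=1 load: inc=10.000000, refl=10.000000·1.000000=10.0000; V=0.000000+10.000000+10.000000=20.0000
k=2 src: inc=10.000000, refl=10.000000·-1.000000=-10.0000; V=10.000000+10.000000+-10.000000=10.0000
k=3 load: inc=-10.000000, refl=-10.000000·1.000000=-10.0000; V=20.000000+-10.000000+-10.000000=0.0000
k=4 src: inc=-10.000000, refl=-10.000000·-1.000000=10.0000; V=10.000000+-10.000000+10.000000=10.0000
k=5 load: inc=10.000000, refl=10.000000·1.000000=10.0000; V=0.000000+10.000000+10.000000=20.0000
k=6 src: inc=10.000000, refl=10.000000·-1.000000=-10.0000; V=10.000000+10.000000+-10.000000=10.0000
k=7 load: inc=-10.000000, refl=-10.000000·1.000000=-10.0000; V=20.000000+-10.000000+-10.000000=0.0000
k=8 src: inc=-10.000000, refl=-10.000000·-1.000000=10.0000; V=10.000000+-10.000000+10.000000=10.0000
k=9 load: inc=10.000000, refl=10.000000·1.000000=10.0000; V=0.000000+10.000000+10.000000=20.0000
k=10 src: inc=10.000000, refl=10.000000·-1.000000=-10.0000; V=10.000000+10.000000+-10.000000=10.0000

0 0 source 10.0000
1 5 load 20.0000
2 10 source 10.0000
3 15 load 0.0000
4 20 source 10.0000
5 25 load 20.0000
6 30 source 10.0000
7 35 load 0.0000
8 40 source 10.0000
9 45 load 20.0000
10 50 source 10.0000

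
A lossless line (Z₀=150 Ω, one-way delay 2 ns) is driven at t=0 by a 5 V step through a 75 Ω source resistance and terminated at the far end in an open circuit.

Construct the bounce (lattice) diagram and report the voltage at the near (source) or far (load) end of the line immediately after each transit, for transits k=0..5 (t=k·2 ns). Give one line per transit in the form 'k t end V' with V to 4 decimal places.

Γ_L=1.000000, Γ_S=-0.333333; launch V₁=5·150/225=3.333333
k=0 src: V=3.3333
k=1 load: inc=3.333333, refl=3.333333·1.000000=3.3333; V=0.000000+3.333333+3.333333=6.6667
k=2 src: inc=3.333333, refl=3.333333·-0.333333=-1.1111; V=3.333333+3.333333+-1.111111=5.5556
k=3 load: inc=-1.111111, refl=-1.111111·1.000000=-1.1111; V=6.666667+-1.111111+-1.111111=4.4444
k=4 src: inc=-1.111111, refl=-1.111111·-0.333333=0.3704; V=5.555556+-1.111111+0.370370=4.8148
k=5 load: inc=0.370370, refl=0.370370·1.000000=0.3704; V=4.444444+0.370370+0.370370=5.1852

0 0 source 3.3333
1 2 load 6.6667
2 4 source 5.5556
3 6 load 4.4444
4 8 source 4.8148
5 10 load 5.1852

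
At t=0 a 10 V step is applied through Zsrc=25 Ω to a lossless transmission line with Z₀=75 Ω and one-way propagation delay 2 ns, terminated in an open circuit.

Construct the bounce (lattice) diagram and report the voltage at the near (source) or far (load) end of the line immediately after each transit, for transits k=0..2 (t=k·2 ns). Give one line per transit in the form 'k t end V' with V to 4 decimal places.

0 0 source 7.5000
1 2 load 15.0000
2 4 source 11.2500

Γ_L=1.000000, Γ_S=-0.500000; launch V₁=10·75/100=7.500000
k=0 src: V=7.5000
k=1 load: inc=7.500000, refl=7.500000·1.000000=7.5000; V=0.000000+7.500000+7.500000=15.0000
k=2 src: inc=7.500000, refl=7.500000·-0.500000=-3.7500; V=7.500000+7.500000+-3.750000=11.2500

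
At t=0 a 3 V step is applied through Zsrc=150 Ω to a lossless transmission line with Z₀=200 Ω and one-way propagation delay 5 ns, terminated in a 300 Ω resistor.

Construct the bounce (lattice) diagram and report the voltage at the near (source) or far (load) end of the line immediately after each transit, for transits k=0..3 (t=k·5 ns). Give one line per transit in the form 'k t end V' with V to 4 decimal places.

Γ_L=0.200000, Γ_S=-0.142857; launch V₁=3·200/350=1.714286
k=0 src: V=1.7143
k=1 load: inc=1.714286, refl=1.714286·0.200000=0.3429; V=0.000000+1.714286+0.342857=2.0571
k=2 src: inc=0.342857, refl=0.342857·-0.142857=-0.0490; V=1.714286+0.342857+-0.048980=2.0082
k=3 load: inc=-0.048980, refl=-0.048980·0.200000=-0.0098; V=2.057143+-0.048980+-0.009796=1.9984

0 0 source 1.7143
1 5 load 2.0571
2 10 source 2.0082
3 15 load 1.9984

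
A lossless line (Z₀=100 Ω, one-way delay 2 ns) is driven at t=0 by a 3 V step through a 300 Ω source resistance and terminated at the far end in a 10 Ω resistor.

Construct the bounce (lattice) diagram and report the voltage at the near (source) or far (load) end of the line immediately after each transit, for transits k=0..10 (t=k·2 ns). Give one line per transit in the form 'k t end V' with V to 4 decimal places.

Γ_L=-0.818182, Γ_S=0.500000; launch V₁=3·100/400=0.750000
k=0 src: V=0.7500
k=1 load: inc=0.750000, refl=0.750000·-0.818182=-0.6136; V=0.000000+0.750000+-0.613636=0.1364
k=2 src: inc=-0.613636, refl=-0.613636·0.500000=-0.3068; V=0.750000+-0.613636+-0.306818=-0.1705
k=3 load: inc=-0.306818, refl=-0.306818·-0.818182=0.2510; V=0.136364+-0.306818+0.251033=0.0806
k=4 src: inc=0.251033, refl=0.251033·0.500000=0.1255; V=-0.170455+0.251033+0.125517=0.2061
k=5 load: inc=0.125517, refl=0.125517·-0.818182=-0.1027; V=0.080579+0.125517+-0.102695=0.1034
k=6 src: inc=-0.102695, refl=-0.102695·0.500000=-0.0513; V=0.206095+-0.102695+-0.051348=0.0521
k=7 load: inc=-0.051348, refl=-0.051348·-0.818182=0.0420; V=0.103400+-0.051348+0.042012=0.0941
k=8 src: inc=0.042012, refl=0.042012·0.500000=0.0210; V=0.052052+0.042012+0.021006=0.1151
k=9 load: inc=0.021006, refl=0.021006·-0.818182=-0.0172; V=0.094064+0.021006+-0.017187=0.0979
k=10 src: inc=-0.017187, refl=-0.017187·0.500000=-0.0086; V=0.115070+-0.017187+-0.008593=0.0893

0 0 source 0.7500
1 2 load 0.1364
2 4 source -0.1705
3 6 load 0.0806
4 8 source 0.2061
5 10 load 0.1034
6 12 source 0.0521
7 14 load 0.0941
8 16 source 0.1151
9 18 load 0.0979
10 20 source 0.0893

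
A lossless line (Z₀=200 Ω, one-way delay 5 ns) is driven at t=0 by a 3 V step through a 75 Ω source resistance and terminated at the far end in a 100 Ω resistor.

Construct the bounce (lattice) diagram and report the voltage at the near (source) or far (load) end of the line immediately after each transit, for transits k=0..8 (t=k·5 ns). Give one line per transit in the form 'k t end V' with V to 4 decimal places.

Γ_L=-0.333333, Γ_S=-0.454545; launch V₁=3·200/275=2.181818
k=0 src: V=2.1818
k=1 load: inc=2.181818, refl=2.181818·-0.333333=-0.7273; V=0.000000+2.181818+-0.727273=1.4545
k=2 src: inc=-0.727273, refl=-0.727273·-0.454545=0.3306; V=2.181818+-0.727273+0.330579=1.7851
k=3 load: inc=0.330579, refl=0.330579·-0.333333=-0.1102; V=1.454545+0.330579+-0.110193=1.6749
k=4 src: inc=-0.110193, refl=-0.110193·-0.454545=0.0501; V=1.785124+-0.110193+0.050088=1.7250
k=5 load: inc=0.050088, refl=0.050088·-0.333333=-0.0167; V=1.674931+0.050088+-0.016696=1.7083
k=6 src: inc=-0.016696, refl=-0.016696·-0.454545=0.0076; V=1.725019+-0.016696+0.007589=1.7159
k=7 load: inc=0.007589, refl=0.007589·-0.333333=-0.0025; V=1.708323+0.007589+-0.002530=1.7134
k=8 src: inc=-0.002530, refl=-0.002530·-0.454545=0.0011; V=1.715912+-0.002530+0.001150=1.7145

0 0 source 2.1818
1 5 load 1.4545
2 10 source 1.7851
3 15 load 1.6749
4 20 source 1.7250
5 25 load 1.7083
6 30 source 1.7159
7 35 load 1.7134
8 40 source 1.7145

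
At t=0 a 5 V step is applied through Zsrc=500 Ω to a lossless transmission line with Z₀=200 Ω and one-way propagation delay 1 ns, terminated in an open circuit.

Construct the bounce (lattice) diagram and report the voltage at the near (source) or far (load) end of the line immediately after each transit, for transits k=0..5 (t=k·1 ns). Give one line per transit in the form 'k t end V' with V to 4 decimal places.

0 0 source 1.4286
1 1 load 2.8571
2 2 source 3.4694
3 3 load 4.0816
4 4 source 4.3440
5 5 load 4.6064

Γ_L=1.000000, Γ_S=0.428571; launch V₁=5·200/700=1.428571
k=0 src: V=1.4286
k=1 load: inc=1.428571, refl=1.428571·1.000000=1.4286; V=0.000000+1.428571+1.428571=2.8571
k=2 src: inc=1.428571, refl=1.428571·0.428571=0.6122; V=1.428571+1.428571+0.612245=3.4694
k=3 load: inc=0.612245, refl=0.612245·1.000000=0.6122; V=2.857143+0.612245+0.612245=4.0816
k=4 src: inc=0.612245, refl=0.612245·0.428571=0.2624; V=3.469388+0.612245+0.262391=4.3440
k=5 load: inc=0.262391, refl=0.262391·1.000000=0.2624; V=4.081633+0.262391+0.262391=4.6064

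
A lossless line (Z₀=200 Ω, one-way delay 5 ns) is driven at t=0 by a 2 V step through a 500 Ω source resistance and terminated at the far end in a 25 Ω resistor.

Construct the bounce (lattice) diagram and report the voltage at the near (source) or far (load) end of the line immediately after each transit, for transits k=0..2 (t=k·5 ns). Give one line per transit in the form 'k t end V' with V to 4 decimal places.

Γ_L=-0.777778, Γ_S=0.428571; launch V₁=2·200/700=0.571429
k=0 src: V=0.5714
k=1 load: inc=0.571429, refl=0.571429·-0.777778=-0.4444; V=0.000000+0.571429+-0.444444=0.1270
k=2 src: inc=-0.444444, refl=-0.444444·0.428571=-0.1905; V=0.571429+-0.444444+-0.190476=-0.0635

0 0 source 0.5714
1 5 load 0.1270
2 10 source -0.0635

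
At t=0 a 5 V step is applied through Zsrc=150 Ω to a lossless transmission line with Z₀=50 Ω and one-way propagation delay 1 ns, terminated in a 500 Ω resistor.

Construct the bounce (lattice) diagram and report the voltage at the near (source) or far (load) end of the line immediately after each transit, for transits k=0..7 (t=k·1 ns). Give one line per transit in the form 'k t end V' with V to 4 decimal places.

0 0 source 1.2500
1 1 load 2.2727
2 2 source 2.7841
3 3 load 3.2025
4 4 source 3.4117
5 5 load 3.5828
6 6 source 3.6684
7 7 load 3.7384

Γ_L=0.818182, Γ_S=0.500000; launch V₁=5·50/200=1.250000
k=0 src: V=1.2500
k=1 load: inc=1.250000, refl=1.250000·0.818182=1.0227; V=0.000000+1.250000+1.022727=2.2727
k=2 src: inc=1.022727, refl=1.022727·0.500000=0.5114; V=1.250000+1.022727+0.511364=2.7841
k=3 load: inc=0.511364, refl=0.511364·0.818182=0.4184; V=2.272727+0.511364+0.418388=3.2025
k=4 src: inc=0.418388, refl=0.418388·0.500000=0.2092; V=2.784091+0.418388+0.209194=3.4117
k=5 load: inc=0.209194, refl=0.209194·0.818182=0.1712; V=3.202479+0.209194+0.171159=3.5828
k=6 src: inc=0.171159, refl=0.171159·0.500000=0.0856; V=3.411674+0.171159+0.085579=3.6684
k=7 load: inc=0.085579, refl=0.085579·0.818182=0.0700; V=3.582832+0.085579+0.070020=3.7384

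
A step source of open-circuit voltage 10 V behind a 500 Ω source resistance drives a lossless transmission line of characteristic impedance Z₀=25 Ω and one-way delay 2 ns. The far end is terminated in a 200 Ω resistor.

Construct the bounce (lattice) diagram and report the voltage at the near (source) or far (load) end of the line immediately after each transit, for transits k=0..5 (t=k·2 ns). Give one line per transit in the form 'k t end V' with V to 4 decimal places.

0 0 source 0.4762
1 2 load 0.8466
2 4 source 1.1817
3 6 load 1.4423
4 8 source 1.6781
5 10 load 1.8615

Γ_L=0.777778, Γ_S=0.904762; launch V₁=10·25/525=0.476190
k=0 src: V=0.4762
k=1 load: inc=0.476190, refl=0.476190·0.777778=0.3704; V=0.000000+0.476190+0.370370=0.8466
k=2 src: inc=0.370370, refl=0.370370·0.904762=0.3351; V=0.476190+0.370370+0.335097=1.1817
k=3 load: inc=0.335097, refl=0.335097·0.777778=0.2606; V=0.846561+0.335097+0.260631=1.4423
k=4 src: inc=0.260631, refl=0.260631·0.904762=0.2358; V=1.181658+0.260631+0.235809=1.6781
k=5 load: inc=0.235809, refl=0.235809·0.777778=0.1834; V=1.442289+0.235809+0.183407=1.8615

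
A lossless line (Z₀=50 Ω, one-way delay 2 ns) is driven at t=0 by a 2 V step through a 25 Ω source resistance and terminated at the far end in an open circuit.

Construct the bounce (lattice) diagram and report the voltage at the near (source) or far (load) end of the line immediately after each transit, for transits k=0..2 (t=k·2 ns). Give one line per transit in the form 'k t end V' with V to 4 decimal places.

Γ_L=1.000000, Γ_S=-0.333333; launch V₁=2·50/75=1.333333
k=0 src: V=1.3333
k=1 load: inc=1.333333, refl=1.333333·1.000000=1.3333; V=0.000000+1.333333+1.333333=2.6667
k=2 src: inc=1.333333, refl=1.333333·-0.333333=-0.4444; V=1.333333+1.333333+-0.444444=2.2222

0 0 source 1.3333
1 2 load 2.6667
2 4 source 2.2222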